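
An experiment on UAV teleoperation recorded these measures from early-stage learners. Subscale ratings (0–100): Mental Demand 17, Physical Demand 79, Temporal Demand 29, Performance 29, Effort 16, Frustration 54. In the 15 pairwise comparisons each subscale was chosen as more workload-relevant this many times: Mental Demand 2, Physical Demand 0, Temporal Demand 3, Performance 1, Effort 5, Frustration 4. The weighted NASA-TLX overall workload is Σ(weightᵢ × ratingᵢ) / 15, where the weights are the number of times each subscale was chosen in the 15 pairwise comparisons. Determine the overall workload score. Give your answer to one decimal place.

The tallies are the weights (they sum to 15).
Weighted sum = 2·17 + 0·79 + 3·29 + 1·29 + 5·16 + 4·54
            = 34 + 0 + 87 + 29 + 80 + 216 = 446.
Overall workload = 446 / 15 = 29.7333 ≈ 29.7.

29.7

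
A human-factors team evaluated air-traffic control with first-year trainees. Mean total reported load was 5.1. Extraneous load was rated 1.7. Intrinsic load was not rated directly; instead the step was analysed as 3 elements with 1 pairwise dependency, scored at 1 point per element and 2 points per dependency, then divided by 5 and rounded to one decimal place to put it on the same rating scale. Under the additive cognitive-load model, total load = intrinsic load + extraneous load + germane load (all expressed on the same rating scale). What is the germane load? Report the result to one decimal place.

Intrinsic (element-interactivity): (3 × 1 + 1 × 2) / 5 = 5 / 5 = 1.0000 → 1.0.
germane load = total − intrinsic − extraneous
             = 5.1 − 1.0 − 1.7 = 2.4.

2.4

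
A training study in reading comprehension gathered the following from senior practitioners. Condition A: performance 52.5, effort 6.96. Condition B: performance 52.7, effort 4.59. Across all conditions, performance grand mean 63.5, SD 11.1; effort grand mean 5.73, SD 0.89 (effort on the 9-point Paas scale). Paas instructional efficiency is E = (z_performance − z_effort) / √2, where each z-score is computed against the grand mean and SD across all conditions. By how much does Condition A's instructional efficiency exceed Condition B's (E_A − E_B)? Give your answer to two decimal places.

-1.90

Condition A: z_P = (52.5 − 63.5)/11.1 = -0.9910; z_E = (6.96 − 5.73)/0.89 = 1.3820; E_A = (-0.9910 − 1.3820)/√2 = -1.6780.
Condition B: z_P = (52.7 − 63.5)/11.1 = -0.9730; z_E = (4.59 − 5.73)/0.89 = -1.2809; E_B = (-0.9730 − (-1.2809))/√2 = 0.2177.
E_A − E_B = -1.6780 − 0.2177 = -1.8957 ≈ -1.90.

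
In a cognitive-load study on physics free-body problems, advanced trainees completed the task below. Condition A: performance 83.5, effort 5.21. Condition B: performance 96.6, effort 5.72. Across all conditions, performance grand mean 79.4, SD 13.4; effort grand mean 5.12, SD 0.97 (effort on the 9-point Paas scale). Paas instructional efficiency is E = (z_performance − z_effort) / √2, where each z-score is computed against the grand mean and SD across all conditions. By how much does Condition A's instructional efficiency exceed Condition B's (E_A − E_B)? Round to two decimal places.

-0.32

Condition A: z_P = (83.5 − 79.4)/13.4 = 0.3060; z_E = (5.21 − 5.12)/0.97 = 0.0928; E_A = (0.3060 − 0.0928)/√2 = 0.1508.
Condition B: z_P = (96.6 − 79.4)/13.4 = 1.2836; z_E = (5.72 − 5.12)/0.97 = 0.6186; E_B = (1.2836 − 0.6186)/√2 = 0.4702.
E_A − E_B = 0.1508 − 0.4702 = -0.3194 ≈ -0.32.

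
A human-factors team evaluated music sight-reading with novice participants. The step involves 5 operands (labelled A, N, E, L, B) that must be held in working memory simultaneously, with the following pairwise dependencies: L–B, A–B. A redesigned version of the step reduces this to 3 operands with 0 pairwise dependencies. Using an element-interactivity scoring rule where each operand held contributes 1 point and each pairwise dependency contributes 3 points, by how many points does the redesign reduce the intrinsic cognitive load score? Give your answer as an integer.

Original: 5 × 1 + 2 × 3 = 5 + 6 = 11.
Redesigned: 3 × 1 + 0 × 3 = 3 + 0 = 3.
Reduction = 11 − 3 = 8.

8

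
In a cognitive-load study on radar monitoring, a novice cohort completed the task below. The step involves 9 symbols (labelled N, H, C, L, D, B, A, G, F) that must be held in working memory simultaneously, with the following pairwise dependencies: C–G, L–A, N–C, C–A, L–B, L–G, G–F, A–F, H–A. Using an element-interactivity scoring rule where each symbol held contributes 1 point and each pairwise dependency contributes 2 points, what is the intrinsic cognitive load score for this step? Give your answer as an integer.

27

Count of symbols held simultaneously: 9.
Count of pairwise dependencies listed: 9.
Element contribution: 9 × 1 = 9.
Interaction contribution: 9 × 2 = 18.
Intrinsic load = 9 + 18 = 27.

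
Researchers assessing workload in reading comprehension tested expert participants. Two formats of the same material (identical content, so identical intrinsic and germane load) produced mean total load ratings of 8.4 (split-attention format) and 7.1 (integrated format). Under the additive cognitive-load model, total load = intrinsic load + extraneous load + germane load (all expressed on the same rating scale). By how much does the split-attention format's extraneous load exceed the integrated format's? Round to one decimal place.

1.3

Intrinsic and germane load are equal across formats, so the difference in total load equals the difference in extraneous load.
Extraneous-load difference = 8.4 − 7.1 = 1.3.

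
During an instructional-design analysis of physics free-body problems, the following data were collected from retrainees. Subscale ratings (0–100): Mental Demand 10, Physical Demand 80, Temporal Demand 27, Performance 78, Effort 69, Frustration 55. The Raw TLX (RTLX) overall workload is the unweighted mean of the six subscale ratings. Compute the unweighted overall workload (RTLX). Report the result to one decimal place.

53.2

Sum of ratings = 10 + 80 + 27 + 78 + 69 + 55 = 319.
RTLX = 319 / 6 = 53.1667 ≈ 53.2.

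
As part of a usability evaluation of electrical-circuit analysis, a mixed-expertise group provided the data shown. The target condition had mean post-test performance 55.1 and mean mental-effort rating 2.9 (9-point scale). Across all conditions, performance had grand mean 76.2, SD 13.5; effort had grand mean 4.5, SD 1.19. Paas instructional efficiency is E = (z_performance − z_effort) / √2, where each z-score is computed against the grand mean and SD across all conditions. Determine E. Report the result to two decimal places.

-0.15

z_performance = (55.1 − 76.2) / 13.5 = -21.1000 / 13.5 = -1.5630.
z_effort = (2.9 − 4.5) / 1.19 = -1.6000 / 1.19 = -1.3445.
z_P − z_E = -1.5630 − (-1.3445) = -0.2185.
E = -0.2185 / √2 = -0.2185 / 1.41421 = -0.1545 ≈ -0.15.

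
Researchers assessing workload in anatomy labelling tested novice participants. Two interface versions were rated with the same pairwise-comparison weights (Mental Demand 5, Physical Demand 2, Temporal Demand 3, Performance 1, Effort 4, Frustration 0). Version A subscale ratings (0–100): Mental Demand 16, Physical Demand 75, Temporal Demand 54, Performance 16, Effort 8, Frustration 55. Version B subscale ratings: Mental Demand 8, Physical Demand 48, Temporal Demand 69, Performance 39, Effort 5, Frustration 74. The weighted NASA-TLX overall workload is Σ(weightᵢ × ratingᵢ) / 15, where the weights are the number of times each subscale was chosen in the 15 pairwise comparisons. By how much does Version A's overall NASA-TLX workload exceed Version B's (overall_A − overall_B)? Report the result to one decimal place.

Version A weighted sum = 5·16 + 2·75 + 3·54 + 1·16 + 4·8 + 0·55 = 80 + 150 + 162 + 16 + 32 + 0 = 440; overall_A = 440/15 = 29.3333.
Version B weighted sum = 5·8 + 2·48 + 3·69 + 1·39 + 4·5 + 0·74 = 40 + 96 + 207 + 39 + 20 + 0 = 402; overall_B = 402/15 = 26.8000.
Difference = 29.3333 − 26.8000 = 2.5333 ≈ 2.5.

2.5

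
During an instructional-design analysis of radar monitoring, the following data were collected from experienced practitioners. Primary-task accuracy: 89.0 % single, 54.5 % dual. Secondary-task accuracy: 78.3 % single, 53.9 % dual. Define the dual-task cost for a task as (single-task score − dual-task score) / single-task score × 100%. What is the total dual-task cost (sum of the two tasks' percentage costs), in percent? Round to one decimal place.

69.9

Primary cost = (89.0 − 54.5) / 89.0 × 100% = 38.7640%.
Secondary cost = (78.3 − 53.9) / 78.3 × 100% = 31.1622%.
Total = 38.7640% + 31.1622% = 69.9262% ≈ 69.9%.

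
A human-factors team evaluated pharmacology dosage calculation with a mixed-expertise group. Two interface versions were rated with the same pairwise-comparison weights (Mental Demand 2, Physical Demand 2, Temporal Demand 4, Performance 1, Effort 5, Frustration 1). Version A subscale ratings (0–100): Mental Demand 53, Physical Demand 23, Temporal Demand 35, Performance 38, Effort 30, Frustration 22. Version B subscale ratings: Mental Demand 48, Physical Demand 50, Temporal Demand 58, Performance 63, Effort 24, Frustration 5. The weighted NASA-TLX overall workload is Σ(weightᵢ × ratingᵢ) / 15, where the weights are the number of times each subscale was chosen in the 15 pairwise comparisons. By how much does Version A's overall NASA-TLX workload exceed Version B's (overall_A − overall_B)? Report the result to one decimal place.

Version A weighted sum = 2·53 + 2·23 + 4·35 + 1·38 + 5·30 + 1·22 = 106 + 46 + 140 + 38 + 150 + 22 = 502; overall_A = 502/15 = 33.4667.
Version B weighted sum = 2·48 + 2·50 + 4·58 + 1·63 + 5·24 + 1·5 = 96 + 100 + 232 + 63 + 120 + 5 = 616; overall_B = 616/15 = 41.0667.
Difference = 33.4667 − 41.0667 = -7.6000 ≈ -7.6.

-7.6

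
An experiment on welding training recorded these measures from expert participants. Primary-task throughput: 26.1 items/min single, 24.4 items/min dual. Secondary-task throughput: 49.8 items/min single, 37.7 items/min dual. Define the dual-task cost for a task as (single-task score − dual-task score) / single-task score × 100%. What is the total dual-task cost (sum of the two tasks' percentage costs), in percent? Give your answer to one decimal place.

30.8

Primary cost = (26.1 − 24.4) / 26.1 × 100% = 6.5134%.
Secondary cost = (49.8 − 37.7) / 49.8 × 100% = 24.2972%.
Total = 6.5134% + 24.2972% = 30.8106% ≈ 30.8%.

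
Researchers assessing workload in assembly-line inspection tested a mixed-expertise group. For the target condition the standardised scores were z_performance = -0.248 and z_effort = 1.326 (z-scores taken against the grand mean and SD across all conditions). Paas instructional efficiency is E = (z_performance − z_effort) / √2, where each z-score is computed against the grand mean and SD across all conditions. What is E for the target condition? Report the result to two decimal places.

z_P − z_E = -0.248 − 1.326 = -1.5740.
E = -1.5740 / √2 = -1.5740 / 1.41421 = -1.1130 ≈ -1.11.

-1.11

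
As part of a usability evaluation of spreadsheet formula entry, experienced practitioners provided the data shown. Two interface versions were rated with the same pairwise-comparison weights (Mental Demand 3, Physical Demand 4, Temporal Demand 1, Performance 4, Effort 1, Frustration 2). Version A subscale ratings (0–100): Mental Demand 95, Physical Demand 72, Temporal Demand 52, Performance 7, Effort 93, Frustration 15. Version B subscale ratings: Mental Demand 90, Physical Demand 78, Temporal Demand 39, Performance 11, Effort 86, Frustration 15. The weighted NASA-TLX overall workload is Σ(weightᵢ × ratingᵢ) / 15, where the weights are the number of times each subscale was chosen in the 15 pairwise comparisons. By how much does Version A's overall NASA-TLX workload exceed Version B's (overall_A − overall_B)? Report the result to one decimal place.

-0.3

Version A weighted sum = 3·95 + 4·72 + 1·52 + 4·7 + 1·93 + 2·15 = 285 + 288 + 52 + 28 + 93 + 30 = 776; overall_A = 776/15 = 51.7333.
Version B weighted sum = 3·90 + 4·78 + 1·39 + 4·11 + 1·86 + 2·15 = 270 + 312 + 39 + 44 + 86 + 30 = 781; overall_B = 781/15 = 52.0667.
Difference = 51.7333 − 52.0667 = -0.3334 ≈ -0.3.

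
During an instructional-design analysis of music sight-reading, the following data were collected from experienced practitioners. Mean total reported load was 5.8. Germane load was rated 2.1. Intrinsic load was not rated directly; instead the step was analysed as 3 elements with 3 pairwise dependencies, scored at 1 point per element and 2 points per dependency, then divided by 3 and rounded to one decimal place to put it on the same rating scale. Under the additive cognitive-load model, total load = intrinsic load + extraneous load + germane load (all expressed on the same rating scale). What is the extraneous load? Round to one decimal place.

Intrinsic (element-interactivity): (3 × 1 + 3 × 2) / 3 = 9 / 3 = 3.0000 → 3.0.
extraneous load = total − intrinsic − germane
             = 5.8 − 3.0 − 2.1 = 0.7.

0.7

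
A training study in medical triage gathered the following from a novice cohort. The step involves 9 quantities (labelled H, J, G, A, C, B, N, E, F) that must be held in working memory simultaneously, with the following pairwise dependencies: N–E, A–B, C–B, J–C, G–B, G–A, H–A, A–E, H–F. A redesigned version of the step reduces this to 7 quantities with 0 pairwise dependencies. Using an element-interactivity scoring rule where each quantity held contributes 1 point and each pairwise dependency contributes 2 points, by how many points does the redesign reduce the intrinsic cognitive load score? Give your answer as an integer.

Original: 9 × 1 + 9 × 2 = 9 + 18 = 27.
Redesigned: 7 × 1 + 0 × 2 = 7 + 0 = 7.
Reduction = 27 − 7 = 20.

20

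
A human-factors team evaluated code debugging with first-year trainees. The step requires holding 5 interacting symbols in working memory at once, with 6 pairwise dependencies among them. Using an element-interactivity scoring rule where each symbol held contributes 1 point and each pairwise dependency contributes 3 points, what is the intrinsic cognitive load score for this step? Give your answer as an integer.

23

Element contribution: 5 × 1 = 5.
Interaction contribution: 6 × 3 = 18.
Intrinsic load = 5 + 18 = 23.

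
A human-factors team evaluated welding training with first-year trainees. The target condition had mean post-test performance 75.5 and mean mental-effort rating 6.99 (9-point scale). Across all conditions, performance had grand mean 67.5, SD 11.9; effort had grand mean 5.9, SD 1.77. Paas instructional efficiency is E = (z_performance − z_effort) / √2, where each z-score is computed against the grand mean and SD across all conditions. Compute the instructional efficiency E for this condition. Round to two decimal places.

z_performance = (75.5 − 67.5) / 11.9 = 8.0000 / 11.9 = 0.6723.
z_effort = (6.99 − 5.9) / 1.77 = 1.0900 / 1.77 = 0.6158.
z_P − z_E = 0.6723 − 0.6158 = 0.0565.
E = 0.0565 / √2 = 0.0565 / 1.41421 = 0.0400 ≈ 0.04.

0.04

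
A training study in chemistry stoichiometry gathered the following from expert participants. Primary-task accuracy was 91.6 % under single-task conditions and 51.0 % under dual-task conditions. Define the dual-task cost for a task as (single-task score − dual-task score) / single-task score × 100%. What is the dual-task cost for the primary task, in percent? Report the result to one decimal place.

Cost = (91.6 − 51.0) / 91.6 × 100%
     = 40.6000 / 91.6 × 100% = 44.3231%.
≈ 44.3%.

44.3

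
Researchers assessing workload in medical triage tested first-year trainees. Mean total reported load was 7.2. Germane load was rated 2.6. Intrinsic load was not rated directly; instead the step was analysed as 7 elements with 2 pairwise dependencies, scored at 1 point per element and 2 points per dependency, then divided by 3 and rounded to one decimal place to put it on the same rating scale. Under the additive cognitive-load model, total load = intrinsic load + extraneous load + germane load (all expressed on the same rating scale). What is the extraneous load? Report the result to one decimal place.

Intrinsic (element-interactivity): (7 × 1 + 2 × 2) / 3 = 11 / 3 = 3.6667 → 3.7.
extraneous load = total − intrinsic − germane
             = 7.2 − 3.7 − 2.6 = 0.9.

0.9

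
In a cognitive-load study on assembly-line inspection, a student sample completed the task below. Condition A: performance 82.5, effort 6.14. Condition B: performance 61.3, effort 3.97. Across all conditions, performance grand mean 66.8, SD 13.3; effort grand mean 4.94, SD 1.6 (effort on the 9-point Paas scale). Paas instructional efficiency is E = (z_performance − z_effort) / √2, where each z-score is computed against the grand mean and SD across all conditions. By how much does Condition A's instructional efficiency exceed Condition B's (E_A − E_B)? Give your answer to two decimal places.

0.17

Condition A: z_P = (82.5 − 66.8)/13.3 = 1.1805; z_E = (6.14 − 4.94)/1.6 = 0.7500; E_A = (1.1805 − 0.7500)/√2 = 0.3044.
Condition B: z_P = (61.3 − 66.8)/13.3 = -0.4135; z_E = (3.97 − 4.94)/1.6 = -0.6063; E_B = (-0.4135 − (-0.6063))/√2 = 0.1363.
E_A − E_B = 0.3044 − 0.1363 = 0.1681 ≈ 0.17.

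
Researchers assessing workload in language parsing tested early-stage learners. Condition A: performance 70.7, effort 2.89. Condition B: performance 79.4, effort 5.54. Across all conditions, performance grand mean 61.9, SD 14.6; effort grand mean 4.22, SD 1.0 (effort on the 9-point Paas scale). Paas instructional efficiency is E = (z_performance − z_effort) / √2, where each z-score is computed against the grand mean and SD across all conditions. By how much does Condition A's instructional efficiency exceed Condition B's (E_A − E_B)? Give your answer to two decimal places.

Condition A: z_P = (70.7 − 61.9)/14.6 = 0.6027; z_E = (2.89 − 4.22)/1.0 = -1.3300; E_A = (0.6027 − (-1.3300))/√2 = 1.3666.
Condition B: z_P = (79.4 − 61.9)/14.6 = 1.1986; z_E = (5.54 − 4.22)/1.0 = 1.3200; E_B = (1.1986 − 1.3200)/√2 = -0.0858.
E_A − E_B = 1.3666 − (-0.0858) = 1.4524 ≈ 1.45.

1.45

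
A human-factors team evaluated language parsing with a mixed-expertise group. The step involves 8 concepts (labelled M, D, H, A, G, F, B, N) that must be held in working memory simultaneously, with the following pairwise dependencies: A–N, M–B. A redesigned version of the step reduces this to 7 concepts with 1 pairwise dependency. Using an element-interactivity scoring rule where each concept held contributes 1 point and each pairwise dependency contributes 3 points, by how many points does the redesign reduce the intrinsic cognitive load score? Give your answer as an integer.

Original: 8 × 1 + 2 × 3 = 8 + 6 = 14.
Redesigned: 7 × 1 + 1 × 3 = 7 + 3 = 10.
Reduction = 14 − 10 = 4.

4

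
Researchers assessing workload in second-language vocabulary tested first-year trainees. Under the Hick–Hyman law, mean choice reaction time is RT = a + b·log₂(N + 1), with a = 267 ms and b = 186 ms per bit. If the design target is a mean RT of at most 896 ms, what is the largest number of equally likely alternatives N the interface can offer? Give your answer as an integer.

Set 267 + 186·log₂(N + 1) ≤ 896.
log₂(N + 1) ≤ (896 − 267) / 186 = 3.3817.
N + 1 ≤ 2^3.3817 = 10.4230.
N ≤ 9.4230, so the largest integer N is 9.

9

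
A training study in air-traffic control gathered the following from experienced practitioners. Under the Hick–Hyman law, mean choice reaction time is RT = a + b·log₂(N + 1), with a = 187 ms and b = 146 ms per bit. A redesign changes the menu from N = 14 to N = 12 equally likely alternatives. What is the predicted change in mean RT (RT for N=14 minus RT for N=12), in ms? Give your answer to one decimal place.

30.1

RT(14) = 187 + 146·log₂(15) = 187 + 146·3.9069 = 757.4074 ms.
RT(12) = 187 + 146·log₂(13) = 187 + 146·3.7004 = 727.2584 ms.
Difference = 757.4074 − 727.2584 = 30.1490 ≈ 30.1 ms.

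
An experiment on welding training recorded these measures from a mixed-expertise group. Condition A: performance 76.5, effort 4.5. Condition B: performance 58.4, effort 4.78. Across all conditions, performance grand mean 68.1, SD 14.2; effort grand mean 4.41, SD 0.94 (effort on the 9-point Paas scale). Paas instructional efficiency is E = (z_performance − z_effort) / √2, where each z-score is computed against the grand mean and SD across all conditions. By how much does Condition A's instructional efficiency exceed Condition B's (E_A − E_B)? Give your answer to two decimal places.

Condition A: z_P = (76.5 − 68.1)/14.2 = 0.5915; z_E = (4.5 − 4.41)/0.94 = 0.0957; E_A = (0.5915 − 0.0957)/√2 = 0.3506.
Condition B: z_P = (58.4 − 68.1)/14.2 = -0.6831; z_E = (4.78 − 4.41)/0.94 = 0.3936; E_B = (-0.6831 − 0.3936)/√2 = -0.7613.
E_A − E_B = 0.3506 − (-0.7613) = 1.1119 ≈ 1.11.

1.11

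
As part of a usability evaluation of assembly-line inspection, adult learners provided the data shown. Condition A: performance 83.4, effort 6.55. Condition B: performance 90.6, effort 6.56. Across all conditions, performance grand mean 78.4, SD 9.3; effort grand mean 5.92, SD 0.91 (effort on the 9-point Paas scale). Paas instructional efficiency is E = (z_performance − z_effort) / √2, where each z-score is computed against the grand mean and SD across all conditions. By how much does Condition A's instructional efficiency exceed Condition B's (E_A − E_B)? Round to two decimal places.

Condition A: z_P = (83.4 − 78.4)/9.3 = 0.5376; z_E = (6.55 − 5.92)/0.91 = 0.6923; E_A = (0.5376 − 0.6923)/√2 = -0.1094.
Condition B: z_P = (90.6 − 78.4)/9.3 = 1.3118; z_E = (6.56 − 5.92)/0.91 = 0.7033; E_B = (1.3118 − 0.7033)/√2 = 0.4303.
E_A − E_B = -0.1094 − 0.4303 = -0.5397 ≈ -0.54.

-0.54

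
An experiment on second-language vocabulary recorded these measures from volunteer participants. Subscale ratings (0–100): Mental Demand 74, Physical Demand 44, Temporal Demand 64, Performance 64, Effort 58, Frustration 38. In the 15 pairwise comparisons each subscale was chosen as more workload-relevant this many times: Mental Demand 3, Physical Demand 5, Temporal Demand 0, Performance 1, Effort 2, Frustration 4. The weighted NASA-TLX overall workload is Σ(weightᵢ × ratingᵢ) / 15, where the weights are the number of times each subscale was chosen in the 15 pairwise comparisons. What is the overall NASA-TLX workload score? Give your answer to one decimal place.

51.6

The tallies are the weights (they sum to 15).
Weighted sum = 3·74 + 5·44 + 0·64 + 1·64 + 2·58 + 4·38
            = 222 + 220 + 0 + 64 + 116 + 152 = 774.
Overall workload = 774 / 15 = 51.6000 ≈ 51.6.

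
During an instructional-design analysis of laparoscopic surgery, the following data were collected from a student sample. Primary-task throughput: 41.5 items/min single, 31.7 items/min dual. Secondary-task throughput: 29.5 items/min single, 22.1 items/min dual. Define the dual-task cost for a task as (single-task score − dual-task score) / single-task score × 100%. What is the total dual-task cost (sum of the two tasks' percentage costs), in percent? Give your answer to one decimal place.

Primary cost = (41.5 − 31.7) / 41.5 × 100% = 23.6145%.
Secondary cost = (29.5 − 22.1) / 29.5 × 100% = 25.0847%.
Total = 23.6145% + 25.0847% = 48.6992% ≈ 48.7%.

48.7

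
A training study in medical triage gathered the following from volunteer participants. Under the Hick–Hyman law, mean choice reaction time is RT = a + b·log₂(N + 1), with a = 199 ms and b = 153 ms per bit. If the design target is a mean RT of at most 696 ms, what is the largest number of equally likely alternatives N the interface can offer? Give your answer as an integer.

8

Set 199 + 153·log₂(N + 1) ≤ 696.
log₂(N + 1) ≤ (696 − 199) / 153 = 3.2484.
N + 1 ≤ 2^3.2484 = 9.5031.
N ≤ 8.5031, so the largest integer N is 8.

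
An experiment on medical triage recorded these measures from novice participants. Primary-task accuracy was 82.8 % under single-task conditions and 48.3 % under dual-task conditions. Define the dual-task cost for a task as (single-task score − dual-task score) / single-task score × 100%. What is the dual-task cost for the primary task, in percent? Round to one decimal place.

Cost = (82.8 − 48.3) / 82.8 × 100%
     = 34.5000 / 82.8 × 100% = 41.6667%.
≈ 41.7%.

41.7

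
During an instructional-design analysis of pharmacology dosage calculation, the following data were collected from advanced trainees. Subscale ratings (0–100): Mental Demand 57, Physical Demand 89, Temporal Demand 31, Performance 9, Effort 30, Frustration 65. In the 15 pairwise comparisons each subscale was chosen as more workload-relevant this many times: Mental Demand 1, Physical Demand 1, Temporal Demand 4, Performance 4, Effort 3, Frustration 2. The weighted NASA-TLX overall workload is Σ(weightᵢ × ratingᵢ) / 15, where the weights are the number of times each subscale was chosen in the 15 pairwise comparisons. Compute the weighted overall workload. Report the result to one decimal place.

The tallies are the weights (they sum to 15).
Weighted sum = 1·57 + 1·89 + 4·31 + 4·9 + 3·30 + 2·65
            = 57 + 89 + 124 + 36 + 90 + 130 = 526.
Overall workload = 526 / 15 = 35.0667 ≈ 35.1.

35.1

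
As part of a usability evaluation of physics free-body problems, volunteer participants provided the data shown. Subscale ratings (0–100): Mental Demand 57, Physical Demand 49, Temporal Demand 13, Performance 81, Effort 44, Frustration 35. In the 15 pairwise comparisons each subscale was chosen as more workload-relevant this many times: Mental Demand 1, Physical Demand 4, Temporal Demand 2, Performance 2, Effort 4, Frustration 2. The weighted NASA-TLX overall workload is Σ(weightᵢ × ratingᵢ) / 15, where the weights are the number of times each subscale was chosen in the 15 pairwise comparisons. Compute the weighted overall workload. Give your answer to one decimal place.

45.8

The tallies are the weights (they sum to 15).
Weighted sum = 1·57 + 4·49 + 2·13 + 2·81 + 4·44 + 2·35
            = 57 + 196 + 26 + 162 + 176 + 70 = 687.
Overall workload = 687 / 15 = 45.8000 ≈ 45.8.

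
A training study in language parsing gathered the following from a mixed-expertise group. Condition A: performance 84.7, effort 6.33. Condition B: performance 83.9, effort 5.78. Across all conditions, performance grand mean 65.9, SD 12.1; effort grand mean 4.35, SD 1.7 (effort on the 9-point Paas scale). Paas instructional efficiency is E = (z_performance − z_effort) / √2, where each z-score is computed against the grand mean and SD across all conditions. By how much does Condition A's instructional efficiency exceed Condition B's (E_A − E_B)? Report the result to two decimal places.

Condition A: z_P = (84.7 − 65.9)/12.1 = 1.5537; z_E = (6.33 − 4.35)/1.7 = 1.1647; E_A = (1.5537 − 1.1647)/√2 = 0.2751.
Condition B: z_P = (83.9 − 65.9)/12.1 = 1.4876; z_E = (5.78 − 4.35)/1.7 = 0.8412; E_B = (1.4876 − 0.8412)/√2 = 0.4571.
E_A − E_B = 0.2751 − 0.4571 = -0.1820 ≈ -0.18.

-0.18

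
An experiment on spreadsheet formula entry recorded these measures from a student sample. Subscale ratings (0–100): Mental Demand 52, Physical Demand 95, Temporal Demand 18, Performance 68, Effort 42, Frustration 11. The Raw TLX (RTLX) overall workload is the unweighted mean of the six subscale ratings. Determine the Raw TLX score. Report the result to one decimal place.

Sum of ratings = 52 + 95 + 18 + 68 + 42 + 11 = 286.
RTLX = 286 / 6 = 47.6667 ≈ 47.7.

47.7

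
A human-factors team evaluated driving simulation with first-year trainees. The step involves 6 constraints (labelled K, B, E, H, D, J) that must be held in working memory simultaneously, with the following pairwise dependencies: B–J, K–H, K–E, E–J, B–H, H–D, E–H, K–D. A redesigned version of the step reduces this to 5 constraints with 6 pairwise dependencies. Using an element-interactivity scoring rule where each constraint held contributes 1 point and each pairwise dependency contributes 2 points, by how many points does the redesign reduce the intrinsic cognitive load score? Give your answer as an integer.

5

Original: 6 × 1 + 8 × 2 = 6 + 16 = 22.
Redesigned: 5 × 1 + 6 × 2 = 5 + 12 = 17.
Reduction = 22 − 17 = 5.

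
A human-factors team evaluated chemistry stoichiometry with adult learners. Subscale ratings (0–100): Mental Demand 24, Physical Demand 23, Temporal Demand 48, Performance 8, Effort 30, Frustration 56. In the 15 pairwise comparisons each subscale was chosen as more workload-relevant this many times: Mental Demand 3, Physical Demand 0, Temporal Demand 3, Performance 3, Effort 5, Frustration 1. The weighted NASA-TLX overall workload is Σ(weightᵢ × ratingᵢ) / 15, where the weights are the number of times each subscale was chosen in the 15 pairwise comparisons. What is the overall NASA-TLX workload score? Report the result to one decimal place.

The tallies are the weights (they sum to 15).
Weighted sum = 3·24 + 0·23 + 3·48 + 3·8 + 5·30 + 1·56
            = 72 + 0 + 144 + 24 + 150 + 56 = 446.
Overall workload = 446 / 15 = 29.7333 ≈ 29.7.

29.7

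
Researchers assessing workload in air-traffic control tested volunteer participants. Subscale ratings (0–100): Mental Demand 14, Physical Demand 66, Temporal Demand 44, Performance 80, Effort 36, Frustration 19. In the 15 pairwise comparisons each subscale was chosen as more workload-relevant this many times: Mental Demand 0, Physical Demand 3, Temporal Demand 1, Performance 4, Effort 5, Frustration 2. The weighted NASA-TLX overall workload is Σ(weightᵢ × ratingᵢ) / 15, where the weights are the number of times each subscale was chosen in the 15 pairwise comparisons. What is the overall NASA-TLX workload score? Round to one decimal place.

52.0

The tallies are the weights (they sum to 15).
Weighted sum = 0·14 + 3·66 + 1·44 + 4·80 + 5·36 + 2·19
            = 0 + 198 + 44 + 320 + 180 + 38 = 780.
Overall workload = 780 / 15 = 52.0000 ≈ 52.0.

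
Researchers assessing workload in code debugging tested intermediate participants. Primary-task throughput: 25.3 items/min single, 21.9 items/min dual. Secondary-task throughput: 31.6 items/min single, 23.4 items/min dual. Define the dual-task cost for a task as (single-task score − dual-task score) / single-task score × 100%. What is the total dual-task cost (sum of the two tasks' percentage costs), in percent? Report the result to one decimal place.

39.4

Primary cost = (25.3 − 21.9) / 25.3 × 100% = 13.4387%.
Secondary cost = (31.6 − 23.4) / 31.6 × 100% = 25.9494%.
Total = 13.4387% + 25.9494% = 39.3881% ≈ 39.4%.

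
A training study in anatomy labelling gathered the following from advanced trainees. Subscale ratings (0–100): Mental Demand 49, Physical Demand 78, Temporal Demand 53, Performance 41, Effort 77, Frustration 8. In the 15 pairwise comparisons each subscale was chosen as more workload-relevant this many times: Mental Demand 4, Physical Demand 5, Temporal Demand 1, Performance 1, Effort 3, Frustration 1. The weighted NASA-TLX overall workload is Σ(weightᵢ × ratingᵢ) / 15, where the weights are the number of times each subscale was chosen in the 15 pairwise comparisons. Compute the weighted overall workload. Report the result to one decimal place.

The tallies are the weights (they sum to 15).
Weighted sum = 4·49 + 5·78 + 1·53 + 1·41 + 3·77 + 1·8
            = 196 + 390 + 53 + 41 + 231 + 8 = 919.
Overall workload = 919 / 15 = 61.2667 ≈ 61.3.

61.3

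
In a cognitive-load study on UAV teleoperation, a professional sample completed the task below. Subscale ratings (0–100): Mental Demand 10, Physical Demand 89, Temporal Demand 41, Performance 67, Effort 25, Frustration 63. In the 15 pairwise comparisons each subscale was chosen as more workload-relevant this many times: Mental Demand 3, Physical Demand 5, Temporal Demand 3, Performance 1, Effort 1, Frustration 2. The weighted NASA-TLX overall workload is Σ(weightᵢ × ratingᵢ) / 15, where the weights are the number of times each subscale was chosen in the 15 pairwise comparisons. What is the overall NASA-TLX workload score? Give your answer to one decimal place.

54.4

The tallies are the weights (they sum to 15).
Weighted sum = 3·10 + 5·89 + 3·41 + 1·67 + 1·25 + 2·63
            = 30 + 445 + 123 + 67 + 25 + 126 = 816.
Overall workload = 816 / 15 = 54.4000 ≈ 54.4.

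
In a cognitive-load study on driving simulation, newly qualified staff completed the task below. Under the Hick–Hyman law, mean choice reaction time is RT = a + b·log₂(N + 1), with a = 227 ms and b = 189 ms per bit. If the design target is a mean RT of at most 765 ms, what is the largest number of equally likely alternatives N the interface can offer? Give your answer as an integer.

6

Set 227 + 189·log₂(N + 1) ≤ 765.
log₂(N + 1) ≤ (765 − 227) / 189 = 2.8466.
N + 1 ≤ 2^2.8466 = 7.1930.
N ≤ 6.1930, so the largest integer N is 6.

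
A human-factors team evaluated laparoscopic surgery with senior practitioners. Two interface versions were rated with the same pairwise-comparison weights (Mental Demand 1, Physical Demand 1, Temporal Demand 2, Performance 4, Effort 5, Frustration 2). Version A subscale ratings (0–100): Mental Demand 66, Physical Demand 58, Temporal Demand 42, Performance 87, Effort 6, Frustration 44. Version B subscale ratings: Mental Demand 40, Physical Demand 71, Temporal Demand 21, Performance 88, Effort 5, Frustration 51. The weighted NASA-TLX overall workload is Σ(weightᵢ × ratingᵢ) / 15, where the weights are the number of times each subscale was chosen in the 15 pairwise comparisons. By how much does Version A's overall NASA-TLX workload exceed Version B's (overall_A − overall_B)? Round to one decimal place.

Version A weighted sum = 1·66 + 1·58 + 2·42 + 4·87 + 5·6 + 2·44 = 66 + 58 + 84 + 348 + 30 + 88 = 674; overall_A = 674/15 = 44.9333.
Version B weighted sum = 1·40 + 1·71 + 2·21 + 4·88 + 5·5 + 2·51 = 40 + 71 + 42 + 352 + 25 + 102 = 632; overall_B = 632/15 = 42.1333.
Difference = 44.9333 − 42.1333 = 2.8000 ≈ 2.8.

2.8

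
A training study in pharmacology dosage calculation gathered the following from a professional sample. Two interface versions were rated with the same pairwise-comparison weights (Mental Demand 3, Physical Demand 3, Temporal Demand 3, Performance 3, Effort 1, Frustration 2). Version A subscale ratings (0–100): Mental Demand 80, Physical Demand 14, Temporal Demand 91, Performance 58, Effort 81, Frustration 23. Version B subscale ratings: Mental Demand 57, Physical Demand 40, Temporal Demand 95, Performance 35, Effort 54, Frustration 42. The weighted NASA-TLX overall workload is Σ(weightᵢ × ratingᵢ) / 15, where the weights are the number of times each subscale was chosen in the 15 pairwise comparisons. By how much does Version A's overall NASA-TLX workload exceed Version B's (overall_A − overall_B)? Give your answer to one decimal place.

2.5

Version A weighted sum = 3·80 + 3·14 + 3·91 + 3·58 + 1·81 + 2·23 = 240 + 42 + 273 + 174 + 81 + 46 = 856; overall_A = 856/15 = 57.0667.
Version B weighted sum = 3·57 + 3·40 + 3·95 + 3·35 + 1·54 + 2·42 = 171 + 120 + 285 + 105 + 54 + 84 = 819; overall_B = 819/15 = 54.6000.
Difference = 57.0667 − 54.6000 = 2.4667 ≈ 2.5.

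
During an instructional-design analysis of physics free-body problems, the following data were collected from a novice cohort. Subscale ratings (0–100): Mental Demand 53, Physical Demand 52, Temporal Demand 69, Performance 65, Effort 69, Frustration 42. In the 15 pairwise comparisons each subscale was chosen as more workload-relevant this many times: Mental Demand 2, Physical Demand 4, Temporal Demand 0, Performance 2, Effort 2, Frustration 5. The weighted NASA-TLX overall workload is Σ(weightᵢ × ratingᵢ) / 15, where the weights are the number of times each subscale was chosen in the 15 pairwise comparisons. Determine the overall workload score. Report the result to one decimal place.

52.8

The tallies are the weights (they sum to 15).
Weighted sum = 2·53 + 4·52 + 0·69 + 2·65 + 2·69 + 5·42
            = 106 + 208 + 0 + 130 + 138 + 210 = 792.
Overall workload = 792 / 15 = 52.8000 ≈ 52.8.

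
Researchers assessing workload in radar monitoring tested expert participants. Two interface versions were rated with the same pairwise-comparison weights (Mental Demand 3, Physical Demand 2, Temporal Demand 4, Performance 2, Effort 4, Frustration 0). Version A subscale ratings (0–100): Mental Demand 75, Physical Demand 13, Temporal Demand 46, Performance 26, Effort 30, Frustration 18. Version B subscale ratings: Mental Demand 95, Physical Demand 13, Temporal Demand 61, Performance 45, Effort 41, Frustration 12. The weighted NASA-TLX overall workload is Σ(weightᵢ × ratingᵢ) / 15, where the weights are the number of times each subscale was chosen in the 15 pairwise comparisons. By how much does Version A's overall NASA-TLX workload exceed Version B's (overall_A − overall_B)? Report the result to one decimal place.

-13.5

Version A weighted sum = 3·75 + 2·13 + 4·46 + 2·26 + 4·30 + 0·18 = 225 + 26 + 184 + 52 + 120 + 0 = 607; overall_A = 607/15 = 40.4667.
Version B weighted sum = 3·95 + 2·13 + 4·61 + 2·45 + 4·41 + 0·12 = 285 + 26 + 244 + 90 + 164 + 0 = 809; overall_B = 809/15 = 53.9333.
Difference = 40.4667 − 53.9333 = -13.4666 ≈ -13.5.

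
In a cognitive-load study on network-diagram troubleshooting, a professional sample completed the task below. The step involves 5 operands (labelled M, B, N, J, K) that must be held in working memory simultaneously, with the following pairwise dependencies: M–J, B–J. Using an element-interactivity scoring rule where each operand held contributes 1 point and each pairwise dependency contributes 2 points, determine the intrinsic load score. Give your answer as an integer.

Count of operands held simultaneously: 5.
Count of pairwise dependencies listed: 2.
Element contribution: 5 × 1 = 5.
Interaction contribution: 2 × 2 = 4.
Intrinsic load = 5 + 4 = 9.

9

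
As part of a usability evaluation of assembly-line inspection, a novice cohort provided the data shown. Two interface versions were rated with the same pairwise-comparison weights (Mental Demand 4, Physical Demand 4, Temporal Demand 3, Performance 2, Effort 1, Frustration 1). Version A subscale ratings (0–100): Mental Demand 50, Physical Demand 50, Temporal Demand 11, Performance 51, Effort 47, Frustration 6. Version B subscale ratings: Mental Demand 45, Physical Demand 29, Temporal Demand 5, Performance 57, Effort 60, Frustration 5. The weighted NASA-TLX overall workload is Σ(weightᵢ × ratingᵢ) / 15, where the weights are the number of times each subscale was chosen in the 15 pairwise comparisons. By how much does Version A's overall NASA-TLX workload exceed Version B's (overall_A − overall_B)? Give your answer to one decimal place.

Version A weighted sum = 4·50 + 4·50 + 3·11 + 2·51 + 1·47 + 1·6 = 200 + 200 + 33 + 102 + 47 + 6 = 588; overall_A = 588/15 = 39.2000.
Version B weighted sum = 4·45 + 4·29 + 3·5 + 2·57 + 1·60 + 1·5 = 180 + 116 + 15 + 114 + 60 + 5 = 490; overall_B = 490/15 = 32.6667.
Difference = 39.2000 − 32.6667 = 6.5333 ≈ 6.5.

6.5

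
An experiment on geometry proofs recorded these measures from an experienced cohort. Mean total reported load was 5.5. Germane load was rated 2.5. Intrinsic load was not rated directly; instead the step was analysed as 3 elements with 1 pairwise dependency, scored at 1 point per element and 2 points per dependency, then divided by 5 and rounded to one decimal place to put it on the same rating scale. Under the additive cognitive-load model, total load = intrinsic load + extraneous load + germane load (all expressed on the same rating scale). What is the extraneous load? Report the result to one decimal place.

Intrinsic (element-interactivity): (3 × 1 + 1 × 2) / 5 = 5 / 5 = 1.0000 → 1.0.
extraneous load = total − intrinsic − germane
             = 5.5 − 1.0 − 2.5 = 2.0.

2.0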